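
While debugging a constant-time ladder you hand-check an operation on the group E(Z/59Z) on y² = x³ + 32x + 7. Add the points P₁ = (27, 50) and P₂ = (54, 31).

(57, 17)

(27, 50) + (54, 31). λ = (31 - 50)/(54 - 27) ≡ 40/27 mod 59. 27⁻¹ ≡ 35 (mod 59) since 27·35 = 945 ≡ 1, so λ ≡ 43.
  x = λ² - 27 - 54 = 1849 - 81 ≡ 57; y = λ·(27 - 57) - 50 ≡ 17. → (57, 17)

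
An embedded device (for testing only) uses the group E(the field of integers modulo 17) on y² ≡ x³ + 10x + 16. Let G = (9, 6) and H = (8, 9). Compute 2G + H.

First 2G:
Repeated addition: build up to 2G.
2G: tangent at (9, 6): λ = (3·9² + 10)/(2·6) ≡ 15/12. 12⁻¹ ≡ 10 (mod 17), so λ ≡ 15·10 ≡ 14.
  x = λ² - 9 - 9 = 196 - 18 ≡ 8; y = λ·(9 - 8) - 6 ≡ 8. → (8, 8)
2G = (8, 8).
Finally 2G + H:
(8, 8) + (8, 9): same x and y₁ ≡ -y₂, so the sum is the point at infinity.

O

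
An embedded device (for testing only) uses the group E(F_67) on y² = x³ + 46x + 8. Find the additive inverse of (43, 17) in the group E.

-(43, 17) = (43, -17 mod 67) = (43, 50).

(43, 50)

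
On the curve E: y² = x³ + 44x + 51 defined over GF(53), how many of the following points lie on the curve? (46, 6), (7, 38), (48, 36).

3

(46, 6): 6² ≡ 36, rhs ≡ 36 → on.
(7, 38): 38² ≡ 13, rhs ≡ 13 → on.
(48, 36): 36² ≡ 24, rhs ≡ 24 → on.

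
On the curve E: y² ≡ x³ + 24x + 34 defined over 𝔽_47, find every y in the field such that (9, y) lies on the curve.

none

x³ + 24x + 34 = 979 ≡ 39 (mod 47).
39 is a non-residue mod 47; no y exists.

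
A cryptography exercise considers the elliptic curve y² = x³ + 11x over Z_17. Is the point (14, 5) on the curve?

yes

y² = 5² ≡ 8; x³ + 11x + 0 = 2898 ≡ 8 (mod 17). 8 = 8.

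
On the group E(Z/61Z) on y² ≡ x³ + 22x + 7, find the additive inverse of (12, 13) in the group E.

-(12, 13) = (12, -13 mod 61) = (12, 48).

(12, 48)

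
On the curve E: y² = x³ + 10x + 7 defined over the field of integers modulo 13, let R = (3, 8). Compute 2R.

(6, 7)

tangent at (3, 8): λ = (3·3² + 10)/(2·8) ≡ 11/3. 3⁻¹ ≡ 9 (mod 13) since 3·9 = 27 ≡ 1, so λ ≡ 11·9 ≡ 8.
  x = λ² - 3 - 3 = 64 - 6 ≡ 6; y = λ·(3 - 6) - 8 ≡ 7. → (6, 7)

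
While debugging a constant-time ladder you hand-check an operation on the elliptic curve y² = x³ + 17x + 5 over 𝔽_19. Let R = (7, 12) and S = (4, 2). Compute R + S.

(7, 12) + (4, 2). λ = (2 - 12)/(4 - 7) ≡ 9/16 mod 19. 16⁻¹ ≡ 6 (mod 19), so λ ≡ 16.
  x = λ² - 7 - 4 = 256 - 11 ≡ 17; y = λ·(7 - 17) - 12 ≡ 18. → (17, 18)

(17, 18)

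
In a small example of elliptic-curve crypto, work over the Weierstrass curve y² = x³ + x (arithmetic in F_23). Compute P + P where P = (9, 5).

tangent at (9, 5): λ = (3·9² + 1)/(2·5) ≡ 14/10. 10⁻¹ ≡ 7 (mod 23), so λ ≡ 14·7 ≡ 6.
  x = λ² - 9 - 9 = 36 - 18 ≡ 18; y = λ·(9 - 18) - 5 ≡ 10. → (18, 10)

(18, 10)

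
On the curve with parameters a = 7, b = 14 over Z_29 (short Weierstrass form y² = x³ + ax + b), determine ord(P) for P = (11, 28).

2P: tangent at (11, 28): λ = (3·11² + 7)/(2·28) ≡ 22/27. 27⁻¹ ≡ 14 (mod 29) since 27·14 = 378 ≡ 1, so λ ≡ 22·14 ≡ 18.
  x = λ² - 11 - 11 = 324 - 22 ≡ 12; y = λ·(11 - 12) - 28 ≡ 12. → (12, 12)
3P: (12, 12) + (11, 28). λ = (28 - 12)/(11 - 12) ≡ 16/28 mod 29. 28⁻¹ ≡ 28 (mod 29), so λ ≡ 13.
  x = λ² - 12 - 11 = 169 - 23 ≡ 1; y = λ·(12 - 1) - 12 ≡ 15. → (1, 15)
4P: (1, 15) + (11, 28). λ = (28 - 15)/(11 - 1) ≡ 13/10 mod 29. 10⁻¹ ≡ 3 (mod 29), so λ ≡ 10.
  x = λ² - 1 - 11 = 100 - 12 ≡ 1; y = λ·(1 - 1) - 15 ≡ 14. → (1, 14)
5P: (1, 14) + (11, 28). λ = (28 - 14)/(11 - 1) ≡ 14/10 mod 29. 10⁻¹ ≡ 3 (mod 29), so λ ≡ 13.
  x = λ² - 1 - 11 = 169 - 12 ≡ 12; y = λ·(1 - 12) - 14 ≡ 17. → (12, 17)
6P: (12, 17) + (11, 28). λ = (28 - 17)/(11 - 12) ≡ 11/28 mod 29. 28⁻¹ ≡ 28 (mod 29) since 28·28 = 784 ≡ 1, so λ ≡ 18.
  x = λ² - 12 - 11 = 324 - 23 ≡ 11; y = λ·(12 - 11) - 17 ≡ 1. → (11, 1)
7P: (11, 1) + (11, 28): same x and y₁ ≡ -y₂, so the sum is ∞.
7P = ∞, so the order is 7.

7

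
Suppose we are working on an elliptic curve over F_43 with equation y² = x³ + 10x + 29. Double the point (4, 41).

(41, 1)

tangent at (4, 41): λ = (3·4² + 10)/(2·41) ≡ 15/39. 39⁻¹ ≡ 32 (mod 43) since 39·32 = 1248 ≡ 1, so λ ≡ 15·32 ≡ 7.
  x = λ² - 4 - 4 = 49 - 8 ≡ 41; y = λ·(4 - 41) - 41 ≡ 1. → (41, 1)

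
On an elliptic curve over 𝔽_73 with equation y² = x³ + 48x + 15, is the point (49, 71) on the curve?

y² = 71² ≡ 4; x³ + 48x + 15 = 120016 ≡ 4 (mod 73). 4 = 4.

yes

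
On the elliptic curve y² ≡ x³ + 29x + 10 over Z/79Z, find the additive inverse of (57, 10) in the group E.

-(57, 10) = (57, -10 mod 79) = (57, 69).

(57, 69)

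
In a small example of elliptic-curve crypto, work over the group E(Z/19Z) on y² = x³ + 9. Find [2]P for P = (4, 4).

(9, 4)

tangent at (4, 4): λ = (3·4² + 0)/(2·4) ≡ 10/8. 8⁻¹ ≡ 12 (mod 19), so λ ≡ 10·12 ≡ 6.
  x = λ² - 4 - 4 = 36 - 8 ≡ 9; y = λ·(4 - 9) - 4 ≡ 4. → (9, 4)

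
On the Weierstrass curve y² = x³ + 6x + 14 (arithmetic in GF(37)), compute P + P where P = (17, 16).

(12, 36)

tangent at (17, 16): λ = (3·17² + 6)/(2·16) ≡ 22/32. 32⁻¹ ≡ 22 (mod 37), so λ ≡ 22·22 ≡ 3.
  x = λ² - 17 - 17 = 9 - 34 ≡ 12; y = λ·(17 - 12) - 16 ≡ 36. → (12, 36)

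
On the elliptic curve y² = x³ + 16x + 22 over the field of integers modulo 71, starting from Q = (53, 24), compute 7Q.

Double-and-add on 7 = (111)₂. Start with Q = (53, 24) for the leading 1-bit.
double: tangent at (53, 24): λ = (3·53² + 16)/(2·24) ≡ 65/48. 48⁻¹ ≡ 37 (mod 71) since 48·37 = 1776 ≡ 1, so λ ≡ 65·37 ≡ 62.
  x = λ² - 53 - 53 = 3844 - 106 ≡ 46; y = λ·(53 - 46) - 24 ≡ 55. → (46, 55)
add Q: (46, 55) + (53, 24). λ = (24 - 55)/(53 - 46) ≡ 40/7 mod 71. 7⁻¹ ≡ 61 (mod 71) since 7·61 = 427 ≡ 1, so λ ≡ 26.
  x = λ² - 46 - 53 = 676 - 99 ≡ 9; y = λ·(46 - 9) - 55 ≡ 55. → (9, 55)
double: tangent at (9, 55): λ = (3·9² + 16)/(2·55) ≡ 46/39. 39⁻¹ ≡ 51 (mod 71), so λ ≡ 46·51 ≡ 3.
  x = λ² - 9 - 9 = 9 - 18 ≡ 62; y = λ·(9 - 62) - 55 ≡ 70. → (62, 70)
add Q: (62, 70) + (53, 24). λ = (24 - 70)/(53 - 62) ≡ 25/62 mod 71. 62⁻¹ ≡ 63 (mod 71), so λ ≡ 13.
  x = λ² - 62 - 53 = 169 - 115 ≡ 54; y = λ·(62 - 54) - 70 ≡ 34. → (54, 34)

(54, 34)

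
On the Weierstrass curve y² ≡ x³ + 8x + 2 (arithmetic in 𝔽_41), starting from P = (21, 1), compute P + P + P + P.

(10, 4)

Double-and-add on 4 = (100)₂. Start with P = (21, 1) for the leading 1-bit.
double: tangent at (21, 1): λ = (3·21² + 8)/(2·1) ≡ 19/2. 2⁻¹ ≡ 21 (mod 41) since 2·21 = 42 ≡ 1, so λ ≡ 19·21 ≡ 30.
  x = λ² - 21 - 21 = 900 - 42 ≡ 38; y = λ·(21 - 38) - 1 ≡ 22. → (38, 22)
double: tangent at (38, 22): λ = (3·38² + 8)/(2·22) ≡ 35/3. 3⁻¹ ≡ 14 (mod 41) since 3·14 = 42 ≡ 1, so λ ≡ 35·14 ≡ 39.
  x = λ² - 38 - 38 = 1521 - 76 ≡ 10; y = λ·(38 - 10) - 22 ≡ 4. → (10, 4)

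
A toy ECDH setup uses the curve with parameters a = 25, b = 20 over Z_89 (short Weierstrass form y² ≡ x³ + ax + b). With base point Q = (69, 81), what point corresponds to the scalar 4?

Repeated addition: build up to 4Q.
2Q: tangent at (69, 81): λ = (3·69² + 25)/(2·81) ≡ 68/73. 73⁻¹ ≡ 50 (mod 89) since 73·50 = 3650 ≡ 1, so λ ≡ 68·50 ≡ 18.
  x = λ² - 69 - 69 = 324 - 138 ≡ 8; y = λ·(69 - 8) - 81 ≡ 38. → (8, 38)
3Q: (8, 38) + (69, 81). λ = (81 - 38)/(69 - 8) ≡ 43/61 mod 89. 61⁻¹ ≡ 54 (mod 89) since 61·54 = 3294 ≡ 1, so λ ≡ 8.
  x = λ² - 8 - 69 = 64 - 77 ≡ 76; y = λ·(8 - 76) - 38 ≡ 41. → (76, 41)
4Q: (76, 41) + (69, 81). λ = (81 - 41)/(69 - 76) ≡ 40/82 mod 89. 82⁻¹ ≡ 38 (mod 89), so λ ≡ 7.
  x = λ² - 76 - 69 = 49 - 145 ≡ 82; y = λ·(76 - 82) - 41 ≡ 6. → (82, 6)

(82, 6)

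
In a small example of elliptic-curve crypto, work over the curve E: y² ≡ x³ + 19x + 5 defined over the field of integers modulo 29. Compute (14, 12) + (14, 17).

The two points share x = 14 and their y-coordinates satisfy 12 + 17 ≡ 0 (mod 29), so they are inverses. Their sum is O.

O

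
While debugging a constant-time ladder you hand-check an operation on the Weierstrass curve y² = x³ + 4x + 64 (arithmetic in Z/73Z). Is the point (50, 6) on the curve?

y² = 6² ≡ 36; x³ + 4x + 64 = 125264 ≡ 69 (mod 73). 36 ≠ 69.

no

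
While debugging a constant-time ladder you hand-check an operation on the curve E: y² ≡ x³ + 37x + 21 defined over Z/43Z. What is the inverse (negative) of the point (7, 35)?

(7, 8)

-(7, 35) = (7, -35 mod 43) = (7, 8).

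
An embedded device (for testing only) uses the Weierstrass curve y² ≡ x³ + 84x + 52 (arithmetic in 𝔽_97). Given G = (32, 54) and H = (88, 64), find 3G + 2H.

(37, 50)

First 3G:
Repeated addition: build up to 3G.
2G: tangent at (32, 54): λ = (3·32² + 84)/(2·54) ≡ 52/11. 11⁻¹ ≡ 53 (mod 97) since 11·53 = 583 ≡ 1, so λ ≡ 52·53 ≡ 40.
  x = λ² - 32 - 32 = 1600 - 64 ≡ 81; y = λ·(32 - 81) - 54 ≡ 23. → (81, 23)
3G: (81, 23) + (32, 54). λ = (54 - 23)/(32 - 81) ≡ 31/48 mod 97. 48⁻¹ ≡ 95 (mod 97), so λ ≡ 35.
  x = λ² - 81 - 32 = 1225 - 113 ≡ 45; y = λ·(81 - 45) - 23 ≡ 73. → (45, 73)
3G = (45, 73).
Next 2H:
Repeated addition: build up to 2H.
2H: tangent at (88, 64): λ = (3·88² + 84)/(2·64) ≡ 36/31. 31⁻¹ ≡ 72 (mod 97) since 31·72 = 2232 ≡ 1, so λ ≡ 36·72 ≡ 70.
  x = λ² - 88 - 88 = 4900 - 176 ≡ 68; y = λ·(88 - 68) - 64 ≡ 75. → (68, 75)
2H = (68, 75).
Finally 3G + 2H:
(45, 73) + (68, 75). λ = (75 - 73)/(68 - 45) ≡ 2/23 mod 97. 23⁻¹ ≡ 38 (mod 97) since 23·38 = 874 ≡ 1, so λ ≡ 76.
  x = λ² - 45 - 68 = 5776 - 113 ≡ 37; y = λ·(45 - 37) - 73 ≡ 50. → (37, 50)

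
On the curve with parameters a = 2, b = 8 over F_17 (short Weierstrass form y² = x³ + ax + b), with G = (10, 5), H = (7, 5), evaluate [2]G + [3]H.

First 2G:
Repeated addition: build up to 2G.
2G: tangent at (10, 5): λ = (3·10² + 2)/(2·5) ≡ 13/10. 10⁻¹ ≡ 12 (mod 17), so λ ≡ 13·12 ≡ 3.
  x = λ² - 10 - 10 = 9 - 20 ≡ 6; y = λ·(10 - 6) - 5 ≡ 7. → (6, 7)
2G = (6, 7).
Next 3H:
Repeated addition: build up to 3H.
2H: tangent at (7, 5): λ = (3·7² + 2)/(2·5) ≡ 13/10. 10⁻¹ ≡ 12 (mod 17), so λ ≡ 13·12 ≡ 3.
  x = λ² - 7 - 7 = 9 - 14 ≡ 12; y = λ·(7 - 12) - 5 ≡ 14. → (12, 14)
3H: (12, 14) + (7, 5). λ = (5 - 14)/(7 - 12) ≡ 8/12 mod 17. 12⁻¹ ≡ 10 (mod 17), so λ ≡ 12.
  x = λ² - 12 - 7 = 144 - 19 ≡ 6; y = λ·(12 - 6) - 14 ≡ 7. → (6, 7)
3H = (6, 7).
Finally 2G + 3H:
tangent at (6, 7): λ = (3·6² + 2)/(2·7) ≡ 8/14. 14⁻¹ ≡ 11 (mod 17), so λ ≡ 8·11 ≡ 3.
  x = λ² - 6 - 6 = 9 - 12 ≡ 14; y = λ·(6 - 14) - 7 ≡ 3. → (14, 3)

(14, 3)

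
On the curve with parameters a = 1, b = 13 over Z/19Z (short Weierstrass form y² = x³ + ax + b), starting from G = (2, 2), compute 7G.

Double-and-add on 7 = (111)₂. Start with G = (2, 2) for the leading 1-bit.
double: tangent at (2, 2): λ = (3·2² + 1)/(2·2) ≡ 13/4. 4⁻¹ ≡ 5 (mod 19), so λ ≡ 13·5 ≡ 8.
  x = λ² - 2 - 2 = 64 - 4 ≡ 3; y = λ·(2 - 3) - 2 ≡ 9. → (3, 9)
add G: (3, 9) + (2, 2). λ = (2 - 9)/(2 - 3) ≡ 12/18 mod 19. 18⁻¹ ≡ 18 (mod 19) since 18·18 = 324 ≡ 1, so λ ≡ 7.
  x = λ² - 3 - 2 = 49 - 5 ≡ 6; y = λ·(3 - 6) - 9 ≡ 8. → (6, 8)
double: tangent at (6, 8): λ = (3·6² + 1)/(2·8) ≡ 14/16. 16⁻¹ ≡ 6 (mod 19) since 16·6 = 96 ≡ 1, so λ ≡ 14·6 ≡ 8.
  x = λ² - 6 - 6 = 64 - 12 ≡ 14; y = λ·(6 - 14) - 8 ≡ 4. → (14, 4)
add G: (14, 4) + (2, 2). λ = (2 - 4)/(2 - 14) ≡ 17/7 mod 19. 7⁻¹ ≡ 11 (mod 19), so λ ≡ 16.
  x = λ² - 14 - 2 = 256 - 16 ≡ 12; y = λ·(14 - 12) - 4 ≡ 9. → (12, 9)

(12, 9)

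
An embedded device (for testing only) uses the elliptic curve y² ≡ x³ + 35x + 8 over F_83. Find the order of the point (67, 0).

2P: (67, 0) + (67, 0): same x and y₁ ≡ -y₂, so the sum is ∞.
2P = ∞, so the order is 2.

2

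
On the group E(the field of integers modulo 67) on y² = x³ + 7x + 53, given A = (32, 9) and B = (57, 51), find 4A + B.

First 4A:
Double-and-add on 4 = (100)₂. Start with A = (32, 9) for the leading 1-bit.
double: tangent at (32, 9): λ = (3·32² + 7)/(2·9) ≡ 64/18. 18⁻¹ ≡ 41 (mod 67) since 18·41 = 738 ≡ 1, so λ ≡ 64·41 ≡ 11.
  x = λ² - 32 - 32 = 121 - 64 ≡ 57; y = λ·(32 - 57) - 9 ≡ 51. → (57, 51)
double: tangent at (57, 51): λ = (3·57² + 7)/(2·51) ≡ 39/35. 35⁻¹ ≡ 23 (mod 67), so λ ≡ 39·23 ≡ 26.
  x = λ² - 57 - 57 = 676 - 114 ≡ 26; y = λ·(57 - 26) - 51 ≡ 18. → (26, 18)
4A = (26, 18).
Finally 4A + B:
(26, 18) + (57, 51). λ = (51 - 18)/(57 - 26) ≡ 33/31 mod 67. 31⁻¹ ≡ 13 (mod 67), so λ ≡ 27.
  x = λ² - 26 - 57 = 729 - 83 ≡ 43; y = λ·(26 - 43) - 18 ≡ 59. → (43, 59)

(43, 59)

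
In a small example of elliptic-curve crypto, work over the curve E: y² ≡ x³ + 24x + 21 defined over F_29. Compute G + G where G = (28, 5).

(9, 26)

tangent at (28, 5): λ = (3·28² + 24)/(2·5) ≡ 27/10. 10⁻¹ ≡ 3 (mod 29), so λ ≡ 27·3 ≡ 23.
  x = λ² - 28 - 28 = 529 - 56 ≡ 9; y = λ·(28 - 9) - 5 ≡ 26. → (9, 26)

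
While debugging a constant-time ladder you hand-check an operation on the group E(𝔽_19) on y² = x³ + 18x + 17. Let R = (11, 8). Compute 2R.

(14, 12)

tangent at (11, 8): λ = (3·11² + 18)/(2·8) ≡ 1/16. 16⁻¹ ≡ 6 (mod 19), so λ ≡ 1·6 ≡ 6.
  x = λ² - 11 - 11 = 36 - 22 ≡ 14; y = λ·(11 - 14) - 8 ≡ 12. → (14, 12)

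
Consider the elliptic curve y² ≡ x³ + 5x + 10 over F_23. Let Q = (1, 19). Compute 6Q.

Double-and-add on 6 = (110)₂. Start with Q = (1, 19) for the leading 1-bit.
double: tangent at (1, 19): λ = (3·1² + 5)/(2·19) ≡ 8/15. 15⁻¹ ≡ 20 (mod 23), so λ ≡ 8·20 ≡ 22.
  x = λ² - 1 - 1 = 484 - 2 ≡ 22; y = λ·(1 - 22) - 19 ≡ 2. → (22, 2)
add Q: (22, 2) + (1, 19). λ = (19 - 2)/(1 - 22) ≡ 17/2 mod 23. 2⁻¹ ≡ 12 (mod 23) since 2·12 = 24 ≡ 1, so λ ≡ 20.
  x = λ² - 22 - 1 = 400 - 23 ≡ 9; y = λ·(22 - 9) - 2 ≡ 5. → (9, 5)
double: tangent at (9, 5): λ = (3·9² + 5)/(2·5) ≡ 18/10. 10⁻¹ ≡ 7 (mod 23), so λ ≡ 18·7 ≡ 11.
  x = λ² - 9 - 9 = 121 - 18 ≡ 11; y = λ·(9 - 11) - 5 ≡ 19. → (11, 19)

(11, 19)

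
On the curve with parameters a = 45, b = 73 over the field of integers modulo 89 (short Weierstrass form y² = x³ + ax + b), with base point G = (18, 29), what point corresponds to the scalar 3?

(61, 88)

Repeated addition: build up to 3G.
2G: tangent at (18, 29): λ = (3·18² + 45)/(2·29) ≡ 38/58. 58⁻¹ ≡ 66 (mod 89), so λ ≡ 38·66 ≡ 16.
  x = λ² - 18 - 18 = 256 - 36 ≡ 42; y = λ·(18 - 42) - 29 ≡ 32. → (42, 32)
3G: (42, 32) + (18, 29). λ = (29 - 32)/(18 - 42) ≡ 86/65 mod 89. 65⁻¹ ≡ 63 (mod 89) since 65·63 = 4095 ≡ 1, so λ ≡ 78.
  x = λ² - 42 - 18 = 6084 - 60 ≡ 61; y = λ·(42 - 61) - 32 ≡ 88. → (61, 88)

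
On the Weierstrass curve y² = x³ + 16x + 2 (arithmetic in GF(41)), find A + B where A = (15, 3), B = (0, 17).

(3, 35)

(15, 3) + (0, 17). λ = (17 - 3)/(0 - 15) ≡ 14/26 mod 41. 26⁻¹ ≡ 30 (mod 41), so λ ≡ 10.
  x = λ² - 15 - 0 = 100 - 15 ≡ 3; y = λ·(15 - 3) - 3 ≡ 35. → (3, 35)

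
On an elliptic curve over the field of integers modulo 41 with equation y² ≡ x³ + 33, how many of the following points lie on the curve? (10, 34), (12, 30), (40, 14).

3

(10, 34): 34² ≡ 8, rhs ≡ 8 → on.
(12, 30): 30² ≡ 39, rhs ≡ 39 → on.
(40, 14): 14² ≡ 32, rhs ≡ 32 → on.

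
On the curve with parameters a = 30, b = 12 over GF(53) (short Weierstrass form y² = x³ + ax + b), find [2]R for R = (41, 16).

(31, 29)

tangent at (41, 16): λ = (3·41² + 30)/(2·16) ≡ 38/32. 32⁻¹ ≡ 5 (mod 53) since 32·5 = 160 ≡ 1, so λ ≡ 38·5 ≡ 31.
  x = λ² - 41 - 41 = 961 - 82 ≡ 31; y = λ·(41 - 31) - 16 ≡ 29. → (31, 29)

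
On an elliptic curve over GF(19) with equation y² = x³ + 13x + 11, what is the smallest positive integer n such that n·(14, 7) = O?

11

2P: tangent at (14, 7): λ = (3·14² + 13)/(2·7) ≡ 12/14. 14⁻¹ ≡ 15 (mod 19), so λ ≡ 12·15 ≡ 9.
  x = λ² - 14 - 14 = 81 - 28 ≡ 15; y = λ·(14 - 15) - 7 ≡ 3. → (15, 3)
3P: (15, 3) + (14, 7). λ = (7 - 3)/(14 - 15) ≡ 4/18 mod 19. 18⁻¹ ≡ 18 (mod 19) since 18·18 = 324 ≡ 1, so λ ≡ 15.
  x = λ² - 15 - 14 = 225 - 29 ≡ 6; y = λ·(15 - 6) - 3 ≡ 18. → (6, 18)
4P: (6, 18) + (14, 7). λ = (7 - 18)/(14 - 6) ≡ 8/8 mod 19. 8⁻¹ ≡ 12 (mod 19) since 8·12 = 96 ≡ 1, so λ ≡ 1.
  x = λ² - 6 - 14 = 1 - 20 ≡ 0; y = λ·(6 - 0) - 18 ≡ 7. → (0, 7)
5P: (0, 7) + (14, 7). λ = (7 - 7)/(14 - 0) ≡ 0/14 mod 19. 14⁻¹ ≡ 15 (mod 19) since 14·15 = 210 ≡ 1, so λ ≡ 0.
  x = λ² - 0 - 14 = 0 - 14 ≡ 5; y = λ·(0 - 5) - 7 ≡ 12. → (5, 12)
6P: (5, 12) + (14, 7). λ = (7 - 12)/(14 - 5) ≡ 14/9 mod 19. 9⁻¹ ≡ 17 (mod 19) since 9·17 = 153 ≡ 1, so λ ≡ 10.
  x = λ² - 5 - 14 = 100 - 19 ≡ 5; y = λ·(5 - 5) - 12 ≡ 7. → (5, 7)
7P: (5, 7) + (14, 7). λ = (7 - 7)/(14 - 5) ≡ 0/9 mod 19. 9⁻¹ ≡ 17 (mod 19), so λ ≡ 0.
  x = λ² - 5 - 14 = 0 - 19 ≡ 0; y = λ·(5 - 0) - 7 ≡ 12. → (0, 12)
8P: (0, 12) + (14, 7). λ = (7 - 12)/(14 - 0) ≡ 14/14 mod 19. 14⁻¹ ≡ 15 (mod 19), so λ ≡ 1.
  x = λ² - 0 - 14 = 1 - 14 ≡ 6; y = λ·(0 - 6) - 12 ≡ 1. → (6, 1)
9P: (6, 1) + (14, 7). λ = (7 - 1)/(14 - 6) ≡ 6/8 mod 19. 8⁻¹ ≡ 12 (mod 19) since 8·12 = 96 ≡ 1, so λ ≡ 15.
  x = λ² - 6 - 14 = 225 - 20 ≡ 15; y = λ·(6 - 15) - 1 ≡ 16. → (15, 16)
10P: (15, 16) + (14, 7). λ = (7 - 16)/(14 - 15) ≡ 10/18 mod 19. 18⁻¹ ≡ 18 (mod 19), so λ ≡ 9.
  x = λ² - 15 - 14 = 81 - 29 ≡ 14; y = λ·(15 - 14) - 16 ≡ 12. → (14, 12)
11P: (14, 12) + (14, 7): same x and y₁ ≡ -y₂, so the sum is O.
11P = O, so the order is 11.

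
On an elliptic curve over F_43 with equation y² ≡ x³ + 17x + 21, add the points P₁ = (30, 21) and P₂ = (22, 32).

(30, 21) + (22, 32). λ = (32 - 21)/(22 - 30) ≡ 11/35 mod 43. 35⁻¹ ≡ 16 (mod 43), so λ ≡ 4.
  x = λ² - 30 - 22 = 16 - 52 ≡ 7; y = λ·(30 - 7) - 21 ≡ 28. → (7, 28)

(7, 28)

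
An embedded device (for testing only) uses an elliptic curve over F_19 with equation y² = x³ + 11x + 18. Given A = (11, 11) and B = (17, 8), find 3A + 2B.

First 3A:
Repeated addition: build up to 3A.
2A: tangent at (11, 11): λ = (3·11² + 11)/(2·11) ≡ 13/3. 3⁻¹ ≡ 13 (mod 19), so λ ≡ 13·13 ≡ 17.
  x = λ² - 11 - 11 = 289 - 22 ≡ 1; y = λ·(11 - 1) - 11 ≡ 7. → (1, 7)
3A: (1, 7) + (11, 11). λ = (11 - 7)/(11 - 1) ≡ 4/10 mod 19. 10⁻¹ ≡ 2 (mod 19), so λ ≡ 8.
  x = λ² - 1 - 11 = 64 - 12 ≡ 14; y = λ·(1 - 14) - 7 ≡ 3. → (14, 3)
3A = (14, 3).
Next 2B:
Repeated addition: build up to 2B.
2B: tangent at (17, 8): λ = (3·17² + 11)/(2·8) ≡ 4/16. 16⁻¹ ≡ 6 (mod 19), so λ ≡ 4·6 ≡ 5.
  x = λ² - 17 - 17 = 25 - 34 ≡ 10; y = λ·(17 - 10) - 8 ≡ 8. → (10, 8)
2B = (10, 8).
Finally 3A + 2B:
(14, 3) + (10, 8). λ = (8 - 3)/(10 - 14) ≡ 5/15 mod 19. 15⁻¹ ≡ 14 (mod 19), so λ ≡ 13.
  x = λ² - 14 - 10 = 169 - 24 ≡ 12; y = λ·(14 - 12) - 3 ≡ 4. → (12, 4)

(12, 4)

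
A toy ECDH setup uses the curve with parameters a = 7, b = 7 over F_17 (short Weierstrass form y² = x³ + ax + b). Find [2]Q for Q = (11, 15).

(13, 0)

tangent at (11, 15): λ = (3·11² + 7)/(2·15) ≡ 13/13. 13⁻¹ ≡ 4 (mod 17) since 13·4 = 52 ≡ 1, so λ ≡ 13·4 ≡ 1.
  x = λ² - 11 - 11 = 1 - 22 ≡ 13; y = λ·(11 - 13) - 15 ≡ 0. → (13, 0)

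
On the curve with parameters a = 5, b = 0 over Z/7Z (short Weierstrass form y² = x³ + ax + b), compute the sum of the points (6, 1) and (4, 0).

(6, 6)

(6, 1) + (4, 0). λ = (0 - 1)/(4 - 6) ≡ 6/5 mod 7. 5⁻¹ ≡ 3 (mod 7), so λ ≡ 4.
  x = λ² - 6 - 4 = 16 - 10 ≡ 6; y = λ·(6 - 6) - 1 ≡ 6. → (6, 6)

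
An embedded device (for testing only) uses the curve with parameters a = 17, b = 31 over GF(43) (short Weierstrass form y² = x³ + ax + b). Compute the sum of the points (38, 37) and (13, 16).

(38, 37) + (13, 16). λ = (16 - 37)/(13 - 38) ≡ 22/18 mod 43. 18⁻¹ ≡ 12 (mod 43), so λ ≡ 6.
  x = λ² - 38 - 13 = 36 - 51 ≡ 28; y = λ·(38 - 28) - 37 ≡ 23. → (28, 23)

(28, 23)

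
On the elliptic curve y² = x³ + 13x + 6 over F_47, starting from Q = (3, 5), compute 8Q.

Double-and-add on 8 = (1000)₂. Start with Q = (3, 5) for the leading 1-bit.
double: tangent at (3, 5): λ = (3·3² + 13)/(2·5) ≡ 40/10. 10⁻¹ ≡ 33 (mod 47), so λ ≡ 40·33 ≡ 4.
  x = λ² - 3 - 3 = 16 - 6 ≡ 10; y = λ·(3 - 10) - 5 ≡ 14. → (10, 14)
double: tangent at (10, 14): λ = (3·10² + 13)/(2·14) ≡ 31/28. 28⁻¹ ≡ 42 (mod 47), so λ ≡ 31·42 ≡ 33.
  x = λ² - 10 - 10 = 1089 - 20 ≡ 35; y = λ·(10 - 35) - 14 ≡ 7. → (35, 7)
double: tangent at (35, 7): λ = (3·35² + 13)/(2·7) ≡ 22/14. 14⁻¹ ≡ 37 (mod 47) since 14·37 = 518 ≡ 1, so λ ≡ 22·37 ≡ 15.
  x = λ² - 35 - 35 = 225 - 70 ≡ 14; y = λ·(35 - 14) - 7 ≡ 26. → (14, 26)

(14, 26)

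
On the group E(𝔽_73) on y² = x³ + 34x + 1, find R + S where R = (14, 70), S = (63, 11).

(8, 36)

(14, 70) + (63, 11). λ = (11 - 70)/(63 - 14) ≡ 14/49 mod 73. 49⁻¹ ≡ 3 (mod 73), so λ ≡ 42.
  x = λ² - 14 - 63 = 1764 - 77 ≡ 8; y = λ·(14 - 8) - 70 ≡ 36. → (8, 36)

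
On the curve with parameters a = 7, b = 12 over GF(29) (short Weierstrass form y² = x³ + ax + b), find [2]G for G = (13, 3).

(8, 0)

tangent at (13, 3): λ = (3·13² + 7)/(2·3) ≡ 21/6. 6⁻¹ ≡ 5 (mod 29), so λ ≡ 21·5 ≡ 18.
  x = λ² - 13 - 13 = 324 - 26 ≡ 8; y = λ·(13 - 8) - 3 ≡ 0. → (8, 0)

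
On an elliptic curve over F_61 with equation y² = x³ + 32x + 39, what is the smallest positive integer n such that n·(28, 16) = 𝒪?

10

2P: tangent at (28, 16): λ = (3·28² + 32)/(2·16) ≡ 5/32. 32⁻¹ ≡ 21 (mod 61) since 32·21 = 672 ≡ 1, so λ ≡ 5·21 ≡ 44.
  x = λ² - 28 - 28 = 1936 - 56 ≡ 50; y = λ·(28 - 50) - 16 ≡ 53. → (50, 53)
3P: (50, 53) + (28, 16). λ = (16 - 53)/(28 - 50) ≡ 24/39 mod 61. 39⁻¹ ≡ 36 (mod 61), so λ ≡ 10.
  x = λ² - 50 - 28 = 100 - 78 ≡ 22; y = λ·(50 - 22) - 53 ≡ 44. → (22, 44)
4P: (22, 44) + (28, 16). λ = (16 - 44)/(28 - 22) ≡ 33/6 mod 61. 6⁻¹ ≡ 51 (mod 61), so λ ≡ 36.
  x = λ² - 22 - 28 = 1296 - 50 ≡ 26; y = λ·(22 - 26) - 44 ≡ 56. → (26, 56)
5P: (26, 56) + (28, 16). λ = (16 - 56)/(28 - 26) ≡ 21/2 mod 61. 2⁻¹ ≡ 31 (mod 61), so λ ≡ 41.
  x = λ² - 26 - 28 = 1681 - 54 ≡ 41; y = λ·(26 - 41) - 56 ≡ 0. → (41, 0)
6P: (41, 0) + (28, 16). λ = (16 - 0)/(28 - 41) ≡ 16/48 mod 61. 48⁻¹ ≡ 14 (mod 61), so λ ≡ 41.
  x = λ² - 41 - 28 = 1681 - 69 ≡ 26; y = λ·(41 - 26) - 0 ≡ 5. → (26, 5)
7P: (26, 5) + (28, 16). λ = (16 - 5)/(28 - 26) ≡ 11/2 mod 61. 2⁻¹ ≡ 31 (mod 61), so λ ≡ 36.
  x = λ² - 26 - 28 = 1296 - 54 ≡ 22; y = λ·(26 - 22) - 5 ≡ 17. → (22, 17)
8P: (22, 17) + (28, 16). λ = (16 - 17)/(28 - 22) ≡ 60/6 mod 61. 6⁻¹ ≡ 51 (mod 61), so λ ≡ 10.
  x = λ² - 22 - 28 = 100 - 50 ≡ 50; y = λ·(22 - 50) - 17 ≡ 8. → (50, 8)
9P: (50, 8) + (28, 16). λ = (16 - 8)/(28 - 50) ≡ 8/39 mod 61. 39⁻¹ ≡ 36 (mod 61), so λ ≡ 44.
  x = λ² - 50 - 28 = 1936 - 78 ≡ 28; y = λ·(50 - 28) - 8 ≡ 45. → (28, 45)
10P: (28, 45) + (28, 16): same x and y₁ ≡ -y₂, so the sum is 𝒪.
10P = 𝒪, so the order is 10.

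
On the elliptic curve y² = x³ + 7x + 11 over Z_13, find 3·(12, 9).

Write Q = (12, 9).
Repeated addition: build up to 3Q.
2Q: tangent at (12, 9): λ = (3·12² + 7)/(2·9) ≡ 10/5. 5⁻¹ ≡ 8 (mod 13) since 5·8 = 40 ≡ 1, so λ ≡ 10·8 ≡ 2.
  x = λ² - 12 - 12 = 4 - 24 ≡ 6; y = λ·(12 - 6) - 9 ≡ 3. → (6, 3)
3Q: (6, 3) + (12, 9). λ = (9 - 3)/(12 - 6) ≡ 6/6 mod 13. 6⁻¹ ≡ 11 (mod 13) since 6·11 = 66 ≡ 1, so λ ≡ 1.
  x = λ² - 6 - 12 = 1 - 18 ≡ 9; y = λ·(6 - 9) - 3 ≡ 7. → (9, 7)

(9, 7)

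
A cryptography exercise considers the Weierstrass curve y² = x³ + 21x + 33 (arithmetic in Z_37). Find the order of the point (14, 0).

2P: (14, 0) + (14, 0): same x and y₁ ≡ -y₂, so the sum is the point at infinity.
2P = the point at infinity, so the order is 2.

2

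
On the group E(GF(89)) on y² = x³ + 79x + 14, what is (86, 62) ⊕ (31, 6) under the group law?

(86, 62) + (31, 6). λ = (6 - 62)/(31 - 86) ≡ 33/34 mod 89. 34⁻¹ ≡ 55 (mod 89) since 34·55 = 1870 ≡ 1, so λ ≡ 35.
  x = λ² - 86 - 31 = 1225 - 117 ≡ 40; y = λ·(86 - 40) - 62 ≡ 35. → (40, 35)

(40, 35)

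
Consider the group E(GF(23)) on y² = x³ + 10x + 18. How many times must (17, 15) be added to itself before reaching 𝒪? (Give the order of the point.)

10

2P: tangent at (17, 15): λ = (3·17² + 10)/(2·15) ≡ 3/7. 7⁻¹ ≡ 10 (mod 23), so λ ≡ 3·10 ≡ 7.
  x = λ² - 17 - 17 = 49 - 34 ≡ 15; y = λ·(17 - 15) - 15 ≡ 22. → (15, 22)
3P: (15, 22) + (17, 15). λ = (15 - 22)/(17 - 15) ≡ 16/2 mod 23. 2⁻¹ ≡ 12 (mod 23) since 2·12 = 24 ≡ 1, so λ ≡ 8.
  x = λ² - 15 - 17 = 64 - 32 ≡ 9; y = λ·(15 - 9) - 22 ≡ 3. → (9, 3)
4P: (9, 3) + (17, 15). λ = (15 - 3)/(17 - 9) ≡ 12/8 mod 23. 8⁻¹ ≡ 3 (mod 23), so λ ≡ 13.
  x = λ² - 9 - 17 = 169 - 26 ≡ 5; y = λ·(9 - 5) - 3 ≡ 3. → (5, 3)
5P: (5, 3) + (17, 15). λ = (15 - 3)/(17 - 5) ≡ 12/12 mod 23. 12⁻¹ ≡ 2 (mod 23), so λ ≡ 1.
  x = λ² - 5 - 17 = 1 - 22 ≡ 2; y = λ·(5 - 2) - 3 ≡ 0. → (2, 0)
6P: (2, 0) + (17, 15). λ = (15 - 0)/(17 - 2) ≡ 15/15 mod 23. 15⁻¹ ≡ 20 (mod 23), so λ ≡ 1.
  x = λ² - 2 - 17 = 1 - 19 ≡ 5; y = λ·(2 - 5) - 0 ≡ 20. → (5, 20)
7P: (5, 20) + (17, 15). λ = (15 - 20)/(17 - 5) ≡ 18/12 mod 23. 12⁻¹ ≡ 2 (mod 23), so λ ≡ 13.
  x = λ² - 5 - 17 = 169 - 22 ≡ 9; y = λ·(5 - 9) - 20 ≡ 20. → (9, 20)
8P: (9, 20) + (17, 15). λ = (15 - 20)/(17 - 9) ≡ 18/8 mod 23. 8⁻¹ ≡ 3 (mod 23), so λ ≡ 8.
  x = λ² - 9 - 17 = 64 - 26 ≡ 15; y = λ·(9 - 15) - 20 ≡ 1. → (15, 1)
9P: (15, 1) + (17, 15). λ = (15 - 1)/(17 - 15) ≡ 14/2 mod 23. 2⁻¹ ≡ 12 (mod 23) since 2·12 = 24 ≡ 1, so λ ≡ 7.
  x = λ² - 15 - 17 = 49 - 32 ≡ 17; y = λ·(15 - 17) - 1 ≡ 8. → (17, 8)
10P: (17, 8) + (17, 15): same x and y₁ ≡ -y₂, so the sum is 𝒪.
10P = 𝒪, so the order is 10.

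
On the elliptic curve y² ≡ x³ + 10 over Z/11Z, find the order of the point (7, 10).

4

2P: tangent at (7, 10): λ = (3·7² + 0)/(2·10) ≡ 4/9. 9⁻¹ ≡ 5 (mod 11) since 9·5 = 45 ≡ 1, so λ ≡ 4·5 ≡ 9.
  x = λ² - 7 - 7 = 81 - 14 ≡ 1; y = λ·(7 - 1) - 10 ≡ 0. → (1, 0)
3P: (1, 0) + (7, 10). λ = (10 - 0)/(7 - 1) ≡ 10/6 mod 11. 6⁻¹ ≡ 2 (mod 11), so λ ≡ 9.
  x = λ² - 1 - 7 = 81 - 8 ≡ 7; y = λ·(1 - 7) - 0 ≡ 1. → (7, 1)
4P: (7, 1) + (7, 10): same x and y₁ ≡ -y₂, so the sum is O.
4P = O, so the order is 4.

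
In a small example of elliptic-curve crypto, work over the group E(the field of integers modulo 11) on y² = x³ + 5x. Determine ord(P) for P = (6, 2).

2P: tangent at (6, 2): λ = (3·6² + 5)/(2·2) ≡ 3/4. 4⁻¹ ≡ 3 (mod 11), so λ ≡ 3·3 ≡ 9.
  x = λ² - 6 - 6 = 81 - 12 ≡ 3; y = λ·(6 - 3) - 2 ≡ 3. → (3, 3)
3P: (3, 3) + (6, 2). λ = (2 - 3)/(6 - 3) ≡ 10/3 mod 11. 3⁻¹ ≡ 4 (mod 11) since 3·4 = 12 ≡ 1, so λ ≡ 7.
  x = λ² - 3 - 6 = 49 - 9 ≡ 7; y = λ·(3 - 7) - 3 ≡ 2. → (7, 2)
4P: (7, 2) + (6, 2). λ = (2 - 2)/(6 - 7) ≡ 0/10 mod 11. 10⁻¹ ≡ 10 (mod 11) since 10·10 = 100 ≡ 1, so λ ≡ 0.
  x = λ² - 7 - 6 = 0 - 13 ≡ 9; y = λ·(7 - 9) - 2 ≡ 9. → (9, 9)
5P: (9, 9) + (6, 2). λ = (2 - 9)/(6 - 9) ≡ 4/8 mod 11. 8⁻¹ ≡ 7 (mod 11), so λ ≡ 6.
  x = λ² - 9 - 6 = 36 - 15 ≡ 10; y = λ·(9 - 10) - 9 ≡ 7. → (10, 7)
6P: (10, 7) + (6, 2). λ = (2 - 7)/(6 - 10) ≡ 6/7 mod 11. 7⁻¹ ≡ 8 (mod 11) since 7·8 = 56 ≡ 1, so λ ≡ 4.
  x = λ² - 10 - 6 = 16 - 16 ≡ 0; y = λ·(10 - 0) - 7 ≡ 0. → (0, 0)
7P: (0, 0) + (6, 2). λ = (2 - 0)/(6 - 0) ≡ 2/6 mod 11. 6⁻¹ ≡ 2 (mod 11), so λ ≡ 4.
  x = λ² - 0 - 6 = 16 - 6 ≡ 10; y = λ·(0 - 10) - 0 ≡ 4. → (10, 4)
8P: (10, 4) + (6, 2). λ = (2 - 4)/(6 - 10) ≡ 9/7 mod 11. 7⁻¹ ≡ 8 (mod 11), so λ ≡ 6.
  x = λ² - 10 - 6 = 36 - 16 ≡ 9; y = λ·(10 - 9) - 4 ≡ 2. → (9, 2)
9P: (9, 2) + (6, 2). λ = (2 - 2)/(6 - 9) ≡ 0/8 mod 11. 8⁻¹ ≡ 7 (mod 11) since 8·7 = 56 ≡ 1, so λ ≡ 0.
  x = λ² - 9 - 6 = 0 - 15 ≡ 7; y = λ·(9 - 7) - 2 ≡ 9. → (7, 9)
10P: (7, 9) + (6, 2). λ = (2 - 9)/(6 - 7) ≡ 4/10 mod 11. 10⁻¹ ≡ 10 (mod 11) since 10·10 = 100 ≡ 1, so λ ≡ 7.
  x = λ² - 7 - 6 = 49 - 13 ≡ 3; y = λ·(7 - 3) - 9 ≡ 8. → (3, 8)
11P: (3, 8) + (6, 2). λ = (2 - 8)/(6 - 3) ≡ 5/3 mod 11. 3⁻¹ ≡ 4 (mod 11) since 3·4 = 12 ≡ 1, so λ ≡ 9.
  x = λ² - 3 - 6 = 81 - 9 ≡ 6; y = λ·(3 - 6) - 8 ≡ 9. → (6, 9)
12P: (6, 9) + (6, 2): same x and y₁ ≡ -y₂, so the sum is 𝒪.
12P = 𝒪, so the order is 12.

12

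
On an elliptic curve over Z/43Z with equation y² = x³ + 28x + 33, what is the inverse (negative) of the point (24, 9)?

-(24, 9) = (24, -9 mod 43) = (24, 34).

(24, 34)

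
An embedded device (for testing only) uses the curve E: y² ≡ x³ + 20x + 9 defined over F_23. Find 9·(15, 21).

(15, 2)

Write G = (15, 21).
Double-and-add on 9 = (1001)₂. Start with G = (15, 21) for the leading 1-bit.
double: tangent at (15, 21): λ = (3·15² + 20)/(2·21) ≡ 5/19. 19⁻¹ ≡ 17 (mod 23) since 19·17 = 323 ≡ 1, so λ ≡ 5·17 ≡ 16.
  x = λ² - 15 - 15 = 256 - 30 ≡ 19; y = λ·(15 - 19) - 21 ≡ 7. → (19, 7)
double: tangent at (19, 7): λ = (3·19² + 20)/(2·7) ≡ 22/14. 14⁻¹ ≡ 5 (mod 23), so λ ≡ 22·5 ≡ 18.
  x = λ² - 19 - 19 = 324 - 38 ≡ 10; y = λ·(19 - 10) - 7 ≡ 17. → (10, 17)
double: tangent at (10, 17): λ = (3·10² + 20)/(2·17) ≡ 21/11. 11⁻¹ ≡ 21 (mod 23) since 11·21 = 231 ≡ 1, so λ ≡ 21·21 ≡ 4.
  x = λ² - 10 - 10 = 16 - 20 ≡ 19; y = λ·(10 - 19) - 17 ≡ 16. → (19, 16)
add G: (19, 16) + (15, 21). λ = (21 - 16)/(15 - 19) ≡ 5/19 mod 23. 19⁻¹ ≡ 17 (mod 23) since 19·17 = 323 ≡ 1, so λ ≡ 16.
  x = λ² - 19 - 15 = 256 - 34 ≡ 15; y = λ·(19 - 15) - 16 ≡ 2. → (15, 2)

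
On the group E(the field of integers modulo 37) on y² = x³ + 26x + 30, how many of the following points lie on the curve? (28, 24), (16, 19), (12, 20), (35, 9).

(28, 24): 24² ≡ 21, rhs ≡ 29 → off.
(16, 19): 19² ≡ 28, rhs ≡ 28 → on.
(12, 20): 20² ≡ 30, rhs ≡ 35 → off.
(35, 9): 9² ≡ 7, rhs ≡ 7 → on.

2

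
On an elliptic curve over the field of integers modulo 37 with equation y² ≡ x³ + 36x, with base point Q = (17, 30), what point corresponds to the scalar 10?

(0, 0)

Double-and-add on 10 = (1010)₂. Start with Q = (17, 30) for the leading 1-bit.
double: tangent at (17, 30): λ = (3·17² + 36)/(2·30) ≡ 15/23. 23⁻¹ ≡ 29 (mod 37), so λ ≡ 15·29 ≡ 28.
  x = λ² - 17 - 17 = 784 - 34 ≡ 10; y = λ·(17 - 10) - 30 ≡ 18. → (10, 18)
double: tangent at (10, 18): λ = (3·10² + 36)/(2·18) ≡ 3/36. 36⁻¹ ≡ 36 (mod 37) since 36·36 = 1296 ≡ 1, so λ ≡ 3·36 ≡ 34.
  x = λ² - 10 - 10 = 1156 - 20 ≡ 26; y = λ·(10 - 26) - 18 ≡ 30. → (26, 30)
add Q: (26, 30) + (17, 30). λ = (30 - 30)/(17 - 26) ≡ 0/28 mod 37. 28⁻¹ ≡ 4 (mod 37), so λ ≡ 0.
  x = λ² - 26 - 17 = 0 - 43 ≡ 31; y = λ·(26 - 31) - 30 ≡ 7. → (31, 7)
double: tangent at (31, 7): λ = (3·31² + 36)/(2·7) ≡ 33/14. 14⁻¹ ≡ 8 (mod 37), so λ ≡ 33·8 ≡ 5.
  x = λ² - 31 - 31 = 25 - 62 ≡ 0; y = λ·(31 - 0) - 7 ≡ 0. → (0, 0)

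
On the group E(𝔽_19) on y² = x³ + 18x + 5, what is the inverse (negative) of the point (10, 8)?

(10, 11)

-(10, 8) = (10, -8 mod 19) = (10, 11).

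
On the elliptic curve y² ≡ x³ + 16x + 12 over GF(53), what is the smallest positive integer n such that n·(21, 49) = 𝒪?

8

2P: tangent at (21, 49): λ = (3·21² + 16)/(2·49) ≡ 14/45. 45⁻¹ ≡ 33 (mod 53), so λ ≡ 14·33 ≡ 38.
  x = λ² - 21 - 21 = 1444 - 42 ≡ 24; y = λ·(21 - 24) - 49 ≡ 49. → (24, 49)
3P: (24, 49) + (21, 49). λ = (49 - 49)/(21 - 24) ≡ 0/50 mod 53. 50⁻¹ ≡ 35 (mod 53) since 50·35 = 1750 ≡ 1, so λ ≡ 0.
  x = λ² - 24 - 21 = 0 - 45 ≡ 8; y = λ·(24 - 8) - 49 ≡ 4. → (8, 4)
4P: (8, 4) + (21, 49). λ = (49 - 4)/(21 - 8) ≡ 45/13 mod 53. 13⁻¹ ≡ 49 (mod 53), so λ ≡ 32.
  x = λ² - 8 - 21 = 1024 - 29 ≡ 41; y = λ·(8 - 41) - 4 ≡ 0. → (41, 0)
5P: (41, 0) + (21, 49). λ = (49 - 0)/(21 - 41) ≡ 49/33 mod 53. 33⁻¹ ≡ 45 (mod 53), so λ ≡ 32.
  x = λ² - 41 - 21 = 1024 - 62 ≡ 8; y = λ·(41 - 8) - 0 ≡ 49. → (8, 49)
6P: (8, 49) + (21, 49). λ = (49 - 49)/(21 - 8) ≡ 0/13 mod 53. 13⁻¹ ≡ 49 (mod 53) since 13·49 = 637 ≡ 1, so λ ≡ 0.
  x = λ² - 8 - 21 = 0 - 29 ≡ 24; y = λ·(8 - 24) - 49 ≡ 4. → (24, 4)
7P: (24, 4) + (21, 49). λ = (49 - 4)/(21 - 24) ≡ 45/50 mod 53. 50⁻¹ ≡ 35 (mod 53), so λ ≡ 38.
  x = λ² - 24 - 21 = 1444 - 45 ≡ 21; y = λ·(24 - 21) - 4 ≡ 4. → (21, 4)
8P: (21, 4) + (21, 49): same x and y₁ ≡ -y₂, so the sum is 𝒪.
8P = 𝒪, so the order is 8.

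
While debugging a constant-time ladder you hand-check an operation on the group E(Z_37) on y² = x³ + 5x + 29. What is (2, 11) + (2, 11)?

tangent at (2, 11): λ = (3·2² + 5)/(2·11) ≡ 17/22. 22⁻¹ ≡ 32 (mod 37) since 22·32 = 704 ≡ 1, so λ ≡ 17·32 ≡ 26.
  x = λ² - 2 - 2 = 676 - 4 ≡ 6; y = λ·(2 - 6) - 11 ≡ 33. → (6, 33)

(6, 33)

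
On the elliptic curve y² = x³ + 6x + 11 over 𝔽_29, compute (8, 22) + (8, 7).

O

The two points share x = 8 and their y-coordinates satisfy 22 + 7 ≡ 0 (mod 29), so they are inverses. Their sum is 𝒪.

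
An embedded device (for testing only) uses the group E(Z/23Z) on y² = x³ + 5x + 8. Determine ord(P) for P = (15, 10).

8

2P: tangent at (15, 10): λ = (3·15² + 5)/(2·10) ≡ 13/20. 20⁻¹ ≡ 15 (mod 23), so λ ≡ 13·15 ≡ 11.
  x = λ² - 15 - 15 = 121 - 30 ≡ 22; y = λ·(15 - 22) - 10 ≡ 5. → (22, 5)
3P: (22, 5) + (15, 10). λ = (10 - 5)/(15 - 22) ≡ 5/16 mod 23. 16⁻¹ ≡ 13 (mod 23), so λ ≡ 19.
  x = λ² - 22 - 15 = 361 - 37 ≡ 2; y = λ·(22 - 2) - 5 ≡ 7. → (2, 7)
4P: (2, 7) + (15, 10). λ = (10 - 7)/(15 - 2) ≡ 3/13 mod 23. 13⁻¹ ≡ 16 (mod 23) since 13·16 = 208 ≡ 1, so λ ≡ 2.
  x = λ² - 2 - 15 = 4 - 17 ≡ 10; y = λ·(2 - 10) - 7 ≡ 0. → (10, 0)
5P: (10, 0) + (15, 10). λ = (10 - 0)/(15 - 10) ≡ 10/5 mod 23. 5⁻¹ ≡ 14 (mod 23) since 5·14 = 70 ≡ 1, so λ ≡ 2.
  x = λ² - 10 - 15 = 4 - 25 ≡ 2; y = λ·(10 - 2) - 0 ≡ 16. → (2, 16)
6P: (2, 16) + (15, 10). λ = (10 - 16)/(15 - 2) ≡ 17/13 mod 23. 13⁻¹ ≡ 16 (mod 23), so λ ≡ 19.
  x = λ² - 2 - 15 = 361 - 17 ≡ 22; y = λ·(2 - 22) - 16 ≡ 18. → (22, 18)
7P: (22, 18) + (15, 10). λ = (10 - 18)/(15 - 22) ≡ 15/16 mod 23. 16⁻¹ ≡ 13 (mod 23), so λ ≡ 11.
  x = λ² - 22 - 15 = 121 - 37 ≡ 15; y = λ·(22 - 15) - 18 ≡ 13. → (15, 13)
8P: (15, 13) + (15, 10): same x and y₁ ≡ -y₂, so the sum is 𝒪.
8P = 𝒪, so the order is 8.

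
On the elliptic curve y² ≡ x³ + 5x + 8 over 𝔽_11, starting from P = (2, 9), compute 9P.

Double-and-add on 9 = (1001)₂. Start with P = (2, 9) for the leading 1-bit.
double: tangent at (2, 9): λ = (3·2² + 5)/(2·9) ≡ 6/7. 7⁻¹ ≡ 8 (mod 11) since 7·8 = 56 ≡ 1, so λ ≡ 6·8 ≡ 4.
  x = λ² - 2 - 2 = 16 - 4 ≡ 1; y = λ·(2 - 1) - 9 ≡ 6. → (1, 6)
double: tangent at (1, 6): λ = (3·1² + 5)/(2·6) ≡ 8/1. 1⁻¹ ≡ 1 (mod 11), so λ ≡ 8·1 ≡ 8.
  x = λ² - 1 - 1 = 64 - 2 ≡ 7; y = λ·(1 - 7) - 6 ≡ 1. → (7, 1)
double: tangent at (7, 1): λ = (3·7² + 5)/(2·1) ≡ 9/2. 2⁻¹ ≡ 6 (mod 11), so λ ≡ 9·6 ≡ 10.
  x = λ² - 7 - 7 = 100 - 14 ≡ 9; y = λ·(7 - 9) - 1 ≡ 1. → (9, 1)
add P: (9, 1) + (2, 9). λ = (9 - 1)/(2 - 9) ≡ 8/4 mod 11. 4⁻¹ ≡ 3 (mod 11), so λ ≡ 2.
  x = λ² - 9 - 2 = 4 - 11 ≡ 4; y = λ·(9 - 4) - 1 ≡ 9. → (4, 9)

(4, 9)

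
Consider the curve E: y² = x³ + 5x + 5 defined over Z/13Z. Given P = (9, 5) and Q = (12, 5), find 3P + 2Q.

(5, 5)

First 3P:
Repeated addition: build up to 3P.
2P: tangent at (9, 5): λ = (3·9² + 5)/(2·5) ≡ 1/10. 10⁻¹ ≡ 4 (mod 13), so λ ≡ 1·4 ≡ 4.
  x = λ² - 9 - 9 = 16 - 18 ≡ 11; y = λ·(9 - 11) - 5 ≡ 0. → (11, 0)
3P: (11, 0) + (9, 5). λ = (5 - 0)/(9 - 11) ≡ 5/11 mod 13. 11⁻¹ ≡ 6 (mod 13) since 11·6 = 66 ≡ 1, so λ ≡ 4.
  x = λ² - 11 - 9 = 16 - 20 ≡ 9; y = λ·(11 - 9) - 0 ≡ 8. → (9, 8)
3P = (9, 8).
Next 2Q:
Repeated addition: build up to 2Q.
2Q: tangent at (12, 5): λ = (3·12² + 5)/(2·5) ≡ 8/10. 10⁻¹ ≡ 4 (mod 13) since 10·4 = 40 ≡ 1, so λ ≡ 8·4 ≡ 6.
  x = λ² - 12 - 12 = 36 - 24 ≡ 12; y = λ·(12 - 12) - 5 ≡ 8. → (12, 8)
2Q = (12, 8).
Finally 3P + 2Q:
(9, 8) + (12, 8). λ = (8 - 8)/(12 - 9) ≡ 0/3 mod 13. 3⁻¹ ≡ 9 (mod 13), so λ ≡ 0.
  x = λ² - 9 - 12 = 0 - 21 ≡ 5; y = λ·(9 - 5) - 8 ≡ 5. → (5, 5)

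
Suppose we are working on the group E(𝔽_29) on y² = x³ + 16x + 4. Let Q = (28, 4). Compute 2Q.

(9, 23)

tangent at (28, 4): λ = (3·28² + 16)/(2·4) ≡ 19/8. 8⁻¹ ≡ 11 (mod 29) since 8·11 = 88 ≡ 1, so λ ≡ 19·11 ≡ 6.
  x = λ² - 28 - 28 = 36 - 56 ≡ 9; y = λ·(28 - 9) - 4 ≡ 23. → (9, 23)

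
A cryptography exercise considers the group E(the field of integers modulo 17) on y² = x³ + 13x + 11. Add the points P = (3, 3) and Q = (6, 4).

(10, 6)

(3, 3) + (6, 4). λ = (4 - 3)/(6 - 3) ≡ 1/3 mod 17. 3⁻¹ ≡ 6 (mod 17) since 3·6 = 18 ≡ 1, so λ ≡ 6.
  x = λ² - 3 - 6 = 36 - 9 ≡ 10; y = λ·(3 - 10) - 3 ≡ 6. → (10, 6)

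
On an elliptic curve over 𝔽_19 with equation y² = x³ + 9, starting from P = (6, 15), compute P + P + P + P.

(9, 15)

Repeated addition: build up to 4P.
2P: tangent at (6, 15): λ = (3·6² + 0)/(2·15) ≡ 13/11. 11⁻¹ ≡ 7 (mod 19) since 11·7 = 77 ≡ 1, so λ ≡ 13·7 ≡ 15.
  x = λ² - 6 - 6 = 225 - 12 ≡ 4; y = λ·(6 - 4) - 15 ≡ 15. → (4, 15)
3P: (4, 15) + (6, 15). λ = (15 - 15)/(6 - 4) ≡ 0/2 mod 19. 2⁻¹ ≡ 10 (mod 19) since 2·10 = 20 ≡ 1, so λ ≡ 0.
  x = λ² - 4 - 6 = 0 - 10 ≡ 9; y = λ·(4 - 9) - 15 ≡ 4. → (9, 4)
4P: (9, 4) + (6, 15). λ = (15 - 4)/(6 - 9) ≡ 11/16 mod 19. 16⁻¹ ≡ 6 (mod 19), so λ ≡ 9.
  x = λ² - 9 - 6 = 81 - 15 ≡ 9; y = λ·(9 - 9) - 4 ≡ 15. → (9, 15)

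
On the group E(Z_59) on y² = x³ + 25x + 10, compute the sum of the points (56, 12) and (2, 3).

(42, 10)

(56, 12) + (2, 3). λ = (3 - 12)/(2 - 56) ≡ 50/5 mod 59. 5⁻¹ ≡ 12 (mod 59), so λ ≡ 10.
  x = λ² - 56 - 2 = 100 - 58 ≡ 42; y = λ·(56 - 42) - 12 ≡ 10. → (42, 10)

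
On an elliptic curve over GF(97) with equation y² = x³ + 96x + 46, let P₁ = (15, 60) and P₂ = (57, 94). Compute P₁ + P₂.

(3, 19)

(15, 60) + (57, 94). λ = (94 - 60)/(57 - 15) ≡ 34/42 mod 97. 42⁻¹ ≡ 67 (mod 97) since 42·67 = 2814 ≡ 1, so λ ≡ 47.
  x = λ² - 15 - 57 = 2209 - 72 ≡ 3; y = λ·(15 - 3) - 60 ≡ 19. → (3, 19)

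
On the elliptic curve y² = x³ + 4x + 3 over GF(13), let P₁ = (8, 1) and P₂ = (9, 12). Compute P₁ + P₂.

(8, 1) + (9, 12). λ = (12 - 1)/(9 - 8) ≡ 11/1 mod 13. 1⁻¹ ≡ 1 (mod 13) since 1·1 = 1 ≡ 1, so λ ≡ 11.
  x = λ² - 8 - 9 = 121 - 17 ≡ 0; y = λ·(8 - 0) - 1 ≡ 9. → (0, 9)

(0, 9)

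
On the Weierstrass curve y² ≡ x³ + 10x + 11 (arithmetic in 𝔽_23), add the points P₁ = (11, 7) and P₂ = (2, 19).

(11, 7) + (2, 19). λ = (19 - 7)/(2 - 11) ≡ 12/14 mod 23. 14⁻¹ ≡ 5 (mod 23), so λ ≡ 14.
  x = λ² - 11 - 2 = 196 - 13 ≡ 22; y = λ·(11 - 22) - 7 ≡ 0. → (22, 0)

(22, 0)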